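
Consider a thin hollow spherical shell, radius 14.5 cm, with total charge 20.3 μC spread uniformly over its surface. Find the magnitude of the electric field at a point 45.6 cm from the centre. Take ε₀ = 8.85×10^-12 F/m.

|E| = 8.78×10^5 N/C

Use a concentric Gaussian sphere at r = 45.6 cm (r > 14.5 cm).
The entire shell is enclosed: Q_enc = 2.03e-5 C.
Since E is radial and uniform over the Gaussian sphere, Φ = E·4πr² = Q_enc/ε₀.
E = |Q_enc|/(4πε₀r²) = (2.03×10^-5)/(4π·8.85×10^-12·(0.456)²) = 8.78e5 N/C.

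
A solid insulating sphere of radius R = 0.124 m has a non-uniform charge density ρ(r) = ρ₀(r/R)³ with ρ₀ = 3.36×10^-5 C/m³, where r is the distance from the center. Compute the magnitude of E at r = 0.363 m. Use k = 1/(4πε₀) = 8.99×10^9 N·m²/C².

Take a concentric spherical Gaussian surface of radius r = 0.363 m (r > R, all charge enclosed).
Q_enc = 4π ∫₀^R ρ₀(r'/R)^3 r'² dr' = 4πρ₀R³/6 = 1.342×10^-7 C.
Gauss's law: E·4πr² = Q_enc/ε₀.
E = k|Q_enc|/r² = (8.99×10^9)(1.342×10^-7)/(0.363)² = 9.15×10^3 N/C.

E ≈ 9.15×10^3 V/m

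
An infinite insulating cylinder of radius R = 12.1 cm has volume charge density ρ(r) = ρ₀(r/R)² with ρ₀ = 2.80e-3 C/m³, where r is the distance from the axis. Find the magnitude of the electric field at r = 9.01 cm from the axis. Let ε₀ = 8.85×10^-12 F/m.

Choose a coaxial cylinder of radius r = 9.01 cm (arbitrary length L) as the Gaussian surface (r < R).
Integrating ρ over the cross-section to radius r: λ_enc = (2πρ₀/R²) ∫₀^r r'^3 dr' = 2πρ₀ r^4/(4·R²) = 1.98×10^-5 C/m.
By Gauss's law (flux through the curved wall only), E·2πrL = λ_enc L/ε₀.
E = |λ_enc|/(2πε₀r) = (1.98×10^-5)/(2π·8.85×10^-12·0.0901) = 3.95e6 N/C.

|E| = 3.95×10^6 V/m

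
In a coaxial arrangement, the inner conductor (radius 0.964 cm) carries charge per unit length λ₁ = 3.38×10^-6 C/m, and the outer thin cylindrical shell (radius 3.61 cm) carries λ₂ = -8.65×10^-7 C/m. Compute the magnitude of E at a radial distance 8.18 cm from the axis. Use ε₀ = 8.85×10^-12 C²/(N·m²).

By cylindrical symmetry E is radial; use a coaxial Gaussian cylinder of radius 8.18 cm and length L (r > 3.61 cm, enclosing both).
λ_enc = λ₁ + λ₂ = (3.38×10^-6) + (-8.65×10^-7) = 2.515×10^-6 C/m.
Since E is radial and uniform over the curved surface, Φ = E·2πrL = Q_enc/ε₀ = λ_enc L/ε₀.
E = |λ_enc|/(2πε₀r) = (2.515e-6)/(2π·8.85×10^-12·0.0818) = 5.53×10^5 N/C.

5.53×10^5 V/m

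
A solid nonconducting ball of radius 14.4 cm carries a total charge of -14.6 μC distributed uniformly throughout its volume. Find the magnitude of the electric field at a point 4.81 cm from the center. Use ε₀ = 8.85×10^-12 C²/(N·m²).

Use a concentric Gaussian sphere at r = 4.81 cm (r < R).
Only the charge within r is enclosed: Q_enc = Q·(r/R)³ = (-14.6 μC)·(4.81 cm/14.4 cm)³ = -5.441×10^-7 C.
Applying ∮E·dA = Q_enc/ε₀ with Φ = E(4πr²):
E = |Q_enc|/(4πε₀r²) = (5.441×10^-7)/(4π·8.85×10^-12·(0.0481)²) = 2.11×10^6 N/C.

|E| = 2.11e6 V/m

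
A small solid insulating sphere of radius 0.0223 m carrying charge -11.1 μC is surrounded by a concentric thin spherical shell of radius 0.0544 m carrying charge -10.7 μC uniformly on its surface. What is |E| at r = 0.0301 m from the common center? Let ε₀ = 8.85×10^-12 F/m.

|E| = 1.10×10^8 N/C

Take a concentric spherical Gaussian surface of radius r = 0.0301 m (between the bodies, 0.0223 m < r < 0.0544 m).
Only the inner charge is enclosed; the outer shell contributes nothing inside itself. Q_enc = -11.1 μC = -1.11e-5 C.
Gauss's law: E·4πr² = Q_enc/ε₀.
E = |Q_enc|/(4πε₀r²) = (1.11e-5)/(4π·8.85×10^-12·(0.0301)²) = 1.10×10^8 N/C.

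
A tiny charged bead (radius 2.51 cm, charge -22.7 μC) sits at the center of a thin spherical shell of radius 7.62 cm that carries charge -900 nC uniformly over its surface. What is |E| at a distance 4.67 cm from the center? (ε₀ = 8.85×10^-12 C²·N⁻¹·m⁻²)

|E| = 9.36×10^7 V/m

By spherical symmetry E is radial; choose a Gaussian sphere of radius r = 4.67 cm (between the bodies, 2.51 cm < r < 7.62 cm).
Only the inner charge is enclosed; the outer shell contributes nothing inside itself. Q_enc = -22.7 μC = -2.27×10^-5 C.
By Gauss's law, ∮E·dA = E·4πr² = Q_enc/ε₀.
E = |Q_enc|/(4πε₀r²) = (2.27×10^-5)/(4π·8.85×10^-12·(0.0467)²) = 9.36×10^7 N/C.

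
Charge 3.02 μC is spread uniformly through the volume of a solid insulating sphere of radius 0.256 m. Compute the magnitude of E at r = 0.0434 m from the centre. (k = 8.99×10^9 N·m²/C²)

By spherical symmetry E is radial; choose a Gaussian sphere of radius r = 0.0434 m (r < R).
Only the charge within r is enclosed: Q_enc = Q·(r/R)³ = (3.02 μC)·(0.0434 m/0.256 m)³ = 1.471×10^-8 C.
Gauss's law: E·4πr² = Q_enc/ε₀.
E = k|Q_enc|/r² = (8.99×10^9)(1.471×10^-8)/(0.0434)² = 7.02e4 N/C.

E ≈ 7.02×10^4 V/m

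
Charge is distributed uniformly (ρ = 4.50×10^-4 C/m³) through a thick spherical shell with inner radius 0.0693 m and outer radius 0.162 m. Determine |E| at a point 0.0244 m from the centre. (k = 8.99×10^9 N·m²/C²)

Use a concentric Gaussian sphere at r = 0.0244 m (r < 0.0693 m, inside the empty cavity).
No charge is enclosed, so by Gauss's law E·4πr² = 0 ⇒ E = 0.

E = 0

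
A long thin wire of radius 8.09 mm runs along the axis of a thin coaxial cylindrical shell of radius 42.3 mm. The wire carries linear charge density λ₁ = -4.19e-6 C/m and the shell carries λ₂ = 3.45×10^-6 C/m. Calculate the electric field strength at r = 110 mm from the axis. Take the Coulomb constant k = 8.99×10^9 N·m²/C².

By cylindrical symmetry E is radial; use a coaxial Gaussian cylinder of radius 110 mm and length L (r > 42.3 mm, enclosing both).
λ_enc = λ₁ + λ₂ = (-4.19×10^-6) + (3.45×10^-6) = -7.40e-7 C/m.
Gauss's law: E·2πrL = λ_enc L/ε₀.
E = 2k|λ_enc|/r = 2(8.99×10^9)(7.40×10^-7)/(0.11) = 1.21×10^5 N/C.

|E| = 1.21×10^5 N/C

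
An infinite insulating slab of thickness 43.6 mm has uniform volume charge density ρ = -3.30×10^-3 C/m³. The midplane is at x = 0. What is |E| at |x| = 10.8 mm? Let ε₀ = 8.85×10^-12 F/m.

|E| = 4.03e6 N/C

By symmetry E is perpendicular to the slab. A Gaussian pillbox from −10.8 mm to +10.8 mm (face area A) lies entirely within the slab.
Q_enc = ρ·(2x)·A and flux = 2EA, so 2EA = 2ρxA/ε₀ ⇒ E = |ρ|x/ε₀.
E = (3.30e-3)(0.0108)/(8.85×10^-12) = 4.03e6 N/C.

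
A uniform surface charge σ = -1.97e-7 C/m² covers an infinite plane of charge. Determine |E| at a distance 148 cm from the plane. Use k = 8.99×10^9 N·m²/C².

E = 1.11×10^4 N/C

The symmetry is planar: E is normal to the sheet and the same magnitude on both sides. Take a pillbox straddling the sheet with end-cap area A.
Only the two end caps contribute flux: Φ = 2EA. With Q_enc = σA, Gauss's law gives E = |σ|/(2ε₀).
E = 2πk|σ| = 2π(8.99×10^9)(1.97×10^-7) = 1.11e4 N/C.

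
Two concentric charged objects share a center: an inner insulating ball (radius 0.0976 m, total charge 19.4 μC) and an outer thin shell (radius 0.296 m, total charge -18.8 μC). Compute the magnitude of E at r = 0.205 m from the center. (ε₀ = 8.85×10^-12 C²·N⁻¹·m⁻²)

E ≈ 4.15e6 N/C

Take a concentric spherical Gaussian surface of radius r = 0.205 m (between the bodies, 0.0976 m < r < 0.296 m).
Only the inner charge is enclosed; the outer shell contributes nothing inside itself. Q_enc = 19.4 μC = 1.94×10^-5 C.
Gauss's law: E·4πr² = Q_enc/ε₀.
E = |Q_enc|/(4πε₀r²) = (1.94×10^-5)/(4π·8.85×10^-12·(0.205)²) = 4.15×10^6 N/C.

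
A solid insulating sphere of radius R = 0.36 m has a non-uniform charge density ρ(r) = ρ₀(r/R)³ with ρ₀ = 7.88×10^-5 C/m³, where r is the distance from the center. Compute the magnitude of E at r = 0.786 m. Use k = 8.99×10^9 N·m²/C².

E = 1.12×10^5 V/m

Take a concentric spherical Gaussian surface of radius r = 0.786 m (r > R, all charge enclosed).
Q_enc = 4π ∫₀^R ρ₀(r'/R)^3 r'² dr' = 4πρ₀R³/6 = 7.70×10^-6 C.
Gauss's law: E·4πr² = Q_enc/ε₀.
E = k|Q_enc|/r² = (8.99×10^9)(7.70×10^-6)/(0.786)² = 1.12×10^5 N/C.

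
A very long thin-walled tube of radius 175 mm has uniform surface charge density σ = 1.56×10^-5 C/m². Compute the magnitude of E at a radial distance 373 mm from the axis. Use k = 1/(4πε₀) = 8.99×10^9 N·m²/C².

Coaxial Gaussian cylinder, radius r = 373 mm, length L (r > 175 mm).
The whole shell is enclosed: λ_enc = σ·2πR = (1.56×10^-5)·2π·(0.175) = 1.715×10^-5 C/m.
Gauss's law: E·2πrL = λ_enc L/ε₀.
E = 2k|λ_enc|/r = 2(8.99×10^9)(1.715×10^-5)/(0.373) = 8.27×10^5 N/C.

|E| = 8.27×10^5 N/C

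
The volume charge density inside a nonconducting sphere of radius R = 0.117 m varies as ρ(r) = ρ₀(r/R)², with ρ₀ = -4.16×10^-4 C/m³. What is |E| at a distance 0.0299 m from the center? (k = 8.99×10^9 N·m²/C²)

By spherical symmetry E is radial; choose a Gaussian sphere of radius r = 0.0299 m (r < R).
Q_enc = ∫₀^r ρ(r')·4πr'² dr' = (4πρ₀/R²) ∫₀^r r'^4 dr' = 4πρ₀ r^5/(5·R²) = -1.825×10^-9 C.
Applying ∮E·dA = Q_enc/ε₀ with Φ = E(4πr²):
E = k|Q_enc|/r² = (8.99×10^9)(1.825e-9)/(0.0299)² = 1.84×10^4 N/C.

|E| = 1.84×10^4 N/C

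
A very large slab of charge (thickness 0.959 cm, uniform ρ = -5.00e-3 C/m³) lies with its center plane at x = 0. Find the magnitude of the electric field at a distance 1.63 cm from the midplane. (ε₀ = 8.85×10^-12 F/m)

The point |x| = 1.63 cm lies outside the slab (half-thickness 0.004795 m). A symmetric pillbox spanning the full slab encloses Q_enc = ρ·d·A.
Flux = 2EA ⇒ E = |ρ|d/(2ε₀), independent of distance outside.
E = (5.00e-3)(0.00959)/(2·8.85×10^-12) = 2.71e6 N/C.

|E| = 2.71×10^6 N/C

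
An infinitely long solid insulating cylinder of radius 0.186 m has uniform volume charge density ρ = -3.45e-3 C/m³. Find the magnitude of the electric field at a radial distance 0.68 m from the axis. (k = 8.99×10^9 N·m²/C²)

Choose a coaxial cylinder of radius r = 0.68 m (arbitrary length L) as the Gaussian surface (r > 0.186 m, full cross-section enclosed).
λ_enc = ρ·πR² = (-3.45×10^-3)π(0.186)² = -3.75×10^-4 C/m.
By Gauss's law (flux through the curved wall only), E·2πrL = λ_enc L/ε₀.
E = 2k|λ_enc|/r = 2(8.99×10^9)(3.75e-4)/(0.68) = 9.91e6 N/C.

|E| ≈ 9.91e6 V/m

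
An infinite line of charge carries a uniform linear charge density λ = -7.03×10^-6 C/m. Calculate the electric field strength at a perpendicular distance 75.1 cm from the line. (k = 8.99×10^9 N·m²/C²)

Choose a coaxial cylinder of radius r = 75.1 cm (arbitrary length L) as the Gaussian surface.
Q_enc = λL, so λ_enc = -7.03×10^-6 C/m.
Gauss's law: E·2πrL = λ_enc L/ε₀.
E = 2k|λ_enc|/r = 2(8.99×10^9)(7.03×10^-6)/(0.751) = 1.68e5 N/C.

E ≈ 1.68×10^5 N/C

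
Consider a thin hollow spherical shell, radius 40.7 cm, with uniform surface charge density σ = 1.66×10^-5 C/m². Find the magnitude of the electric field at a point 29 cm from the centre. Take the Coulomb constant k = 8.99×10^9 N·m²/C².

Use a concentric Gaussian sphere at r = 29 cm (inside the shell, r < 40.7 cm).
No charge lies within this surface, so Q_enc = 0 and Gauss's law gives E·4πr² = 0 ⇒ E = 0.

|E| = 0 N/C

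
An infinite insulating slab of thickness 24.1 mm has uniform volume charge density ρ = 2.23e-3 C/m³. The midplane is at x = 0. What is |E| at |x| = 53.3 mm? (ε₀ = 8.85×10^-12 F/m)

The point |x| = 53.3 mm lies outside the slab (half-thickness 0.01205 m). A symmetric pillbox spanning the full slab encloses Q_enc = ρ·d·A.
Flux = 2EA ⇒ E = |ρ|d/(2ε₀), independent of distance outside.
E = (2.23×10^-3)(0.0241)/(2·8.85×10^-12) = 3.04e6 N/C.

|E| ≈ 3.04×10^6 V/m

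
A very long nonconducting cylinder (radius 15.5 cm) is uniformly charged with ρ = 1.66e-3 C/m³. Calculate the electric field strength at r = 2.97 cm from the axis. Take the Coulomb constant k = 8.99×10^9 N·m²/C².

Take a coaxial cylindrical Gaussian surface of radius r = 2.97 cm and length L (r < R).
Enclosed charge per unit length: λ_enc = ρ·πr² = (1.66e-3)π(0.0297)² = 4.60e-6 C/m.
Since E is radial and uniform over the curved surface, Φ = E·2πrL = Q_enc/ε₀ = λ_enc L/ε₀.
E = 2k|λ_enc|/r = 2(8.99×10^9)(4.60×10^-6)/(0.0297) = 2.78×10^6 N/C.

|E| ≈ 2.78e6 V/m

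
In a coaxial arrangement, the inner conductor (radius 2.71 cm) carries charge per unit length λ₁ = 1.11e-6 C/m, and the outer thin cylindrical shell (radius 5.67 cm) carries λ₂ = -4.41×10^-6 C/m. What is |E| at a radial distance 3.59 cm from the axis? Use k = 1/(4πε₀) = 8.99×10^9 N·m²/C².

|E| ≈ 5.56e5 N/C

By cylindrical symmetry E is radial; use a coaxial Gaussian cylinder of radius 3.59 cm and length L (between the conductors, 2.71 cm < r < 5.67 cm).
The shell at 5.67 cm lies outside the Gaussian surface, so λ_enc = λ₁ = 1.11×10^-6 C/m.
By Gauss's law (flux through the curved wall only), E·2πrL = λ_enc L/ε₀.
E = 2k|λ_enc|/r = 2(8.99×10^9)(1.11×10^-6)/(0.0359) = 5.56e5 N/C.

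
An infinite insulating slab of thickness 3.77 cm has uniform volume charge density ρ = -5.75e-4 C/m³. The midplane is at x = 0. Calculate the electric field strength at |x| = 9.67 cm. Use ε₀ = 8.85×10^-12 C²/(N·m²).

1.22×10^6 N/C

The point |x| = 9.67 cm lies outside the slab (half-thickness 0.01885 m). A symmetric pillbox spanning the full slab encloses Q_enc = ρ·d·A.
Flux = 2EA ⇒ E = |ρ|d/(2ε₀), independent of distance outside.
E = (5.75×10^-4)(0.0377)/(2·8.85×10^-12) = 1.22×10^6 N/C.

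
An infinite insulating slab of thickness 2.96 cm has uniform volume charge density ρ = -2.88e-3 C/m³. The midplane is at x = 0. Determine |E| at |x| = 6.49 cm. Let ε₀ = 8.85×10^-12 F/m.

|E| = 4.82×10^6 V/m

The point |x| = 6.49 cm lies outside the slab (half-thickness 0.0148 m). A symmetric pillbox spanning the full slab encloses Q_enc = ρ·d·A.
Flux = 2EA ⇒ E = |ρ|d/(2ε₀), independent of distance outside.
E = (2.88×10^-3)(0.0296)/(2·8.85×10^-12) = 4.82×10^6 N/C.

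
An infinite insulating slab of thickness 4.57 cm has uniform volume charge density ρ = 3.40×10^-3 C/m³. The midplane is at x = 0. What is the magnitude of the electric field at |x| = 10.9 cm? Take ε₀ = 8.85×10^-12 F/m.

The point |x| = 10.9 cm lies outside the slab (half-thickness 0.02285 m). A symmetric pillbox spanning the full slab encloses Q_enc = ρ·d·A.
Flux = 2EA ⇒ E = |ρ|d/(2ε₀), independent of distance outside.
E = (3.40×10^-3)(0.0457)/(2·8.85×10^-12) = 8.78×10^6 N/C.

8.78×10^6 N/C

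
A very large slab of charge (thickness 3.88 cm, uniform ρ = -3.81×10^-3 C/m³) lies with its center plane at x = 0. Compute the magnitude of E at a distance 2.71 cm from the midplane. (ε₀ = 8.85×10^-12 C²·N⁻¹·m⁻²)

The point |x| = 2.71 cm lies outside the slab (half-thickness 0.0194 m). A symmetric pillbox spanning the full slab encloses Q_enc = ρ·d·A.
Flux = 2EA ⇒ E = |ρ|d/(2ε₀), independent of distance outside.
E = (3.81×10^-3)(0.0388)/(2·8.85×10^-12) = 8.35×10^6 N/C.

8.35×10^6 N/C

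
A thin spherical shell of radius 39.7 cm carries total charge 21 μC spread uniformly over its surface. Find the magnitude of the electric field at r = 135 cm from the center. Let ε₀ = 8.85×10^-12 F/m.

E = 1.04×10^5 V/m

Take a concentric spherical Gaussian surface of radius r = 135 cm (r > 39.7 cm).
The entire shell is enclosed: Q_enc = 2.10e-5 C.
Applying ∮E·dA = Q_enc/ε₀ with Φ = E(4πr²):
E = |Q_enc|/(4πε₀r²) = (2.10×10^-5)/(4π·8.85×10^-12·(1.35)²) = 1.04×10^5 N/C.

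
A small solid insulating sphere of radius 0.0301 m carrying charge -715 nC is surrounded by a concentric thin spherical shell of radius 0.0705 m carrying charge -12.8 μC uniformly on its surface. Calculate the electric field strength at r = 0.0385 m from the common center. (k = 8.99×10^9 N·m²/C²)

|E| = 4.34e6 N/C

Take a concentric spherical Gaussian surface of radius r = 0.0385 m (between the bodies, 0.0301 m < r < 0.0705 m).
Only the inner charge is enclosed; the outer shell contributes nothing inside itself. Q_enc = -715 nC = -7.15e-7 C.
Gauss's law: E·4πr² = Q_enc/ε₀.
E = k|Q_enc|/r² = (8.99×10^9)(7.15×10^-7)/(0.0385)² = 4.34×10^6 N/C.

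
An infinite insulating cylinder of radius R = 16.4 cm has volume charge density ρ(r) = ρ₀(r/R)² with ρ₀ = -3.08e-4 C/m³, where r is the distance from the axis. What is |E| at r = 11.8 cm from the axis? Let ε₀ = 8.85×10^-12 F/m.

5.32e5 N/C

Take a coaxial cylindrical Gaussian surface of radius r = 11.8 cm and length L (r < R).
Integrating ρ over the cross-section to radius r: λ_enc = (2πρ₀/R²) ∫₀^r r'^3 dr' = 2πρ₀ r^4/(4·R²) = -3.487×10^-6 C/m.
Gauss's law: E·2πrL = λ_enc L/ε₀.
E = |λ_enc|/(2πε₀r) = (3.487×10^-6)/(2π·8.85×10^-12·0.118) = 5.32×10^5 N/C.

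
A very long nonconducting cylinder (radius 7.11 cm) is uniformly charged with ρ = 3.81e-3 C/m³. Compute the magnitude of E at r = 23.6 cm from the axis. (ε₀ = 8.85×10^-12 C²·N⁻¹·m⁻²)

|E| = 4.61×10^6 V/m

Take a coaxial cylindrical Gaussian surface of radius r = 23.6 cm and length L (r > 7.11 cm, full cross-section enclosed).
λ_enc = ρ·πR² = (3.81×10^-3)π(0.0711)² = 6.051×10^-5 C/m.
By Gauss's law (flux through the curved wall only), E·2πrL = λ_enc L/ε₀.
E = |λ_enc|/(2πε₀r) = (6.051e-5)/(2π·8.85×10^-12·0.236) = 4.61×10^6 N/C.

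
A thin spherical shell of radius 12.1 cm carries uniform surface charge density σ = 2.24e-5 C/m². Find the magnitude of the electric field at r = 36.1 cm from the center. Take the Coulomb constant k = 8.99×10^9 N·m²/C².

Symmetry ⇒ E = E(r) r̂. Gaussian sphere of radius r = 36.1 cm (r > 12.1 cm).
The entire shell is enclosed: Q_enc = σ·4πR² = (2.24e-5)·4π·(0.121)² = 4.121×10^-6 C.
By Gauss's law, ∮E·dA = E·4πr² = Q_enc/ε₀.
E = k|Q_enc|/r² = (8.99×10^9)(4.121×10^-6)/(0.361)² = 2.84×10^5 N/C.

E ≈ 2.84×10^5 V/m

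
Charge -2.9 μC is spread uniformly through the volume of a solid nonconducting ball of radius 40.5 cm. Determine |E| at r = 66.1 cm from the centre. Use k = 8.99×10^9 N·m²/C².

By spherical symmetry E is radial; choose a Gaussian sphere of radius r = 66.1 cm (r > R, so the entire charge is enclosed).
Q_enc = -2.9 μC = -2.90×10^-6 C.
By Gauss's law, ∮E·dA = E·4πr² = Q_enc/ε₀.
E = k|Q_enc|/r² = (8.99×10^9)(2.90e-6)/(0.661)² = 5.97e4 N/C.

E = 5.97×10^4 N/C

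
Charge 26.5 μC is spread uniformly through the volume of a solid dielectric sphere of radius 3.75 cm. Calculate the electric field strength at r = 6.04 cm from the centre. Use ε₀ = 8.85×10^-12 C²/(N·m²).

|E| = 6.53×10^7 N/C

Symmetry ⇒ E = E(r) r̂. Gaussian sphere of radius r = 6.04 cm (r > R, so the entire charge is enclosed).
Q_enc = 26.5 μC = 2.65e-5 C.
Gauss's law: E·4πr² = Q_enc/ε₀.
E = |Q_enc|/(4πε₀r²) = (2.65×10^-5)/(4π·8.85×10^-12·(0.0604)²) = 6.53e7 N/C.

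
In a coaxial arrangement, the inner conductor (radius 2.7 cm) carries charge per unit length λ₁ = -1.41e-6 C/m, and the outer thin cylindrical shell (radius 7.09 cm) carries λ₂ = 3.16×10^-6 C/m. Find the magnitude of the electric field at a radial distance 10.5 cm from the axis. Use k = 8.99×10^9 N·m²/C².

E ≈ 3.00×10^5 V/m

Take a coaxial cylindrical Gaussian surface of radius r = 10.5 cm and length L (r > 7.09 cm, enclosing both).
λ_enc = λ₁ + λ₂ = (-1.41e-6) + (3.16×10^-6) = 1.75e-6 C/m.
Applying ∮E·dA = Q_enc/ε₀ with the end caps contributing no flux:
E = 2k|λ_enc|/r = 2(8.99×10^9)(1.75×10^-6)/(0.105) = 3.00e5 N/C.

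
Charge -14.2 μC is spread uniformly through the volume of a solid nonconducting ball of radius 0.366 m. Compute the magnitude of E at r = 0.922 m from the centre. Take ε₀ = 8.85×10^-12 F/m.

E = 1.50e5 N/C

By spherical symmetry E is radial; choose a Gaussian sphere of radius r = 0.922 m (r > R, so the entire charge is enclosed).
Q_enc = -14.2 μC = -1.42×10^-5 C.
Since E is radial and uniform over the Gaussian sphere, Φ = E·4πr² = Q_enc/ε₀.
E = |Q_enc|/(4πε₀r²) = (1.42e-5)/(4π·8.85×10^-12·(0.922)²) = 1.50e5 N/C.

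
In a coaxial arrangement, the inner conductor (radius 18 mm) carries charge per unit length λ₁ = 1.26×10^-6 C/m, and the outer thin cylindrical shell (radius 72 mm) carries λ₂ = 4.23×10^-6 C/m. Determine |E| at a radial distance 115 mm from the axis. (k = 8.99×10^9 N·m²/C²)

8.58×10^5 N/C

Coaxial Gaussian cylinder, radius r = 115 mm, length L (r > 72 mm, enclosing both).
λ_enc = λ₁ + λ₂ = (1.26×10^-6) + (4.23×10^-6) = 5.49×10^-6 C/m.
Since E is radial and uniform over the curved surface, Φ = E·2πrL = Q_enc/ε₀ = λ_enc L/ε₀.
E = 2k|λ_enc|/r = 2(8.99×10^9)(5.49e-6)/(0.115) = 8.58×10^5 N/C.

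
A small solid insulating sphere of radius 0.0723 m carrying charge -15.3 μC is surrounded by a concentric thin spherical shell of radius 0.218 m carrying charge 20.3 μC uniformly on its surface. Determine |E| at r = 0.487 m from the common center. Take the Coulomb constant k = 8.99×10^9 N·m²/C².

|E| = 1.90×10^5 N/C

Use a concentric Gaussian sphere at r = 0.487 m (r > 0.218 m, enclosing both).
Q_enc = (-15.3 μC) + (20.3 μC) = 5.00×10^-6 C.
Applying ∮E·dA = Q_enc/ε₀ with Φ = E(4πr²):
E = k|Q_enc|/r² = (8.99×10^9)(5.00e-6)/(0.487)² = 1.90×10^5 N/C.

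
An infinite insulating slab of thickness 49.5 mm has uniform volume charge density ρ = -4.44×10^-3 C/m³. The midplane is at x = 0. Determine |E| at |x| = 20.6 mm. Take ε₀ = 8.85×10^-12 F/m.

By symmetry E is perpendicular to the slab. A Gaussian pillbox from −20.6 mm to +20.6 mm (face area A) lies entirely within the slab.
Q_enc = ρ·(2x)·A and flux = 2EA, so 2EA = 2ρxA/ε₀ ⇒ E = |ρ|x/ε₀.
E = (4.44×10^-3)(0.0206)/(8.85×10^-12) = 1.03×10^7 N/C.

|E| = 1.03×10^7 N/C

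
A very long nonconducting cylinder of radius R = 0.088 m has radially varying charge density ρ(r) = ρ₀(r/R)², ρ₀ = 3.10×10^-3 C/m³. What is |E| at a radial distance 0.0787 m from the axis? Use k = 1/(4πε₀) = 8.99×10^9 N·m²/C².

By cylindrical symmetry E is radial; use a coaxial Gaussian cylinder of radius 0.0787 m and length L (r < R).
Integrating ρ over the cross-section to radius r: λ_enc = (2πρ₀/R²) ∫₀^r r'^3 dr' = 2πρ₀ r^4/(4·R²) = 2.412×10^-5 C/m.
By Gauss's law (flux through the curved wall only), E·2πrL = λ_enc L/ε₀.
E = 2k|λ_enc|/r = 2(8.99×10^9)(2.412×10^-5)/(0.0787) = 5.51e6 N/C.

|E| = 5.51×10^6 N/C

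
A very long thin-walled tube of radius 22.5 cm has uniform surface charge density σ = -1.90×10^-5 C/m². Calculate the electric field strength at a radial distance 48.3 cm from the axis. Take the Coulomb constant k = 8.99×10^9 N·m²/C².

|E| ≈ 1.00e6 V/m

By cylindrical symmetry E is radial; use a coaxial Gaussian cylinder of radius 48.3 cm and length L (r > 22.5 cm).
The whole shell is enclosed: λ_enc = σ·2πR = (-1.90×10^-5)·2π·(0.225) = -2.686×10^-5 C/m.
Since E is radial and uniform over the curved surface, Φ = E·2πrL = Q_enc/ε₀ = λ_enc L/ε₀.
E = 2k|λ_enc|/r = 2(8.99×10^9)(2.686e-5)/(0.483) = 1.00×10^6 N/C.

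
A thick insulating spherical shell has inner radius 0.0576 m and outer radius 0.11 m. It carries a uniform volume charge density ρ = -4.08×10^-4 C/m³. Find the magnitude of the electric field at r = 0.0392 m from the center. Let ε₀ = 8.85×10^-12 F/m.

Use a concentric Gaussian sphere at r = 0.0392 m (r < 0.0576 m, inside the empty cavity).
Q_enc = 0 (all charge lies at larger r); Gauss's law gives E = 0.

E = 0 (no enclosed charge)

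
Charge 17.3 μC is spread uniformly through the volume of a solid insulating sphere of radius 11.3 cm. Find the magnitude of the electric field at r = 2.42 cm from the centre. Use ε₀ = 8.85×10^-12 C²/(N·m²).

By spherical symmetry E is radial; choose a Gaussian sphere of radius r = 2.42 cm (r < R).
For a uniform sphere the enclosed fraction is (r/R)³, so Q_enc = (17.3 μC)(0.0242/0.113)³ = 1.699e-7 C.
Gauss's law: E·4πr² = Q_enc/ε₀.
E = |Q_enc|/(4πε₀r²) = (1.699e-7)/(4π·8.85×10^-12·(0.0242)²) = 2.61×10^6 N/C.

E ≈ 2.61e6 N/C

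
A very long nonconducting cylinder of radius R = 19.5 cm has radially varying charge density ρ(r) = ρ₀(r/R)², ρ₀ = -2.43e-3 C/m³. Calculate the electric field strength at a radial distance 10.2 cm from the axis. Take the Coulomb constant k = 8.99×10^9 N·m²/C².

Take a coaxial cylindrical Gaussian surface of radius r = 10.2 cm and length L (r < R).
λ_enc = ∫₀^r ρ(r')·2πr' dr' = (2πρ₀/R²)·r^4/4 = -1.087×10^-5 C/m.
By Gauss's law (flux through the curved wall only), E·2πrL = λ_enc L/ε₀.
E = 2k|λ_enc|/r = 2(8.99×10^9)(1.087×10^-5)/(0.102) = 1.92e6 N/C.

E = 1.92×10^6 N/C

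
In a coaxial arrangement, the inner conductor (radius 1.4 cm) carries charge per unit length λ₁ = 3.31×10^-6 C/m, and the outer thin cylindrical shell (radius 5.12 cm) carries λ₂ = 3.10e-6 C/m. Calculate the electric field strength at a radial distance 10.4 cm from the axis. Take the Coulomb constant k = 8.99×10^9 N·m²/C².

E = 1.11e6 N/C

Take a coaxial cylindrical Gaussian surface of radius r = 10.4 cm and length L (r > 5.12 cm, enclosing both).
λ_enc = λ₁ + λ₂ = (3.31×10^-6) + (3.10×10^-6) = 6.41e-6 C/m.
By Gauss's law (flux through the curved wall only), E·2πrL = λ_enc L/ε₀.
E = 2k|λ_enc|/r = 2(8.99×10^9)(6.41e-6)/(0.104) = 1.11e6 N/C.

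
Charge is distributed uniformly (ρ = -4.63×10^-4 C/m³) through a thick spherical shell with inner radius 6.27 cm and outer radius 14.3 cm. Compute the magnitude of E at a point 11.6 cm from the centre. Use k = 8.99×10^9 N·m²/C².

Symmetry ⇒ E = E(r) r̂. Gaussian sphere of radius r = 11.6 cm (within the shell material, 6.27 cm < r < 14.3 cm).
Enclosed charge is the volume from a to r: Q_enc = (4π/3)ρ(r³ − a³) = -2.549e-6 C.
Applying ∮E·dA = Q_enc/ε₀ with Φ = E(4πr²):
E = k|Q_enc|/r² = (8.99×10^9)(2.549×10^-6)/(0.116)² = 1.70×10^6 N/C.

|E| ≈ 1.70×10^6 N/C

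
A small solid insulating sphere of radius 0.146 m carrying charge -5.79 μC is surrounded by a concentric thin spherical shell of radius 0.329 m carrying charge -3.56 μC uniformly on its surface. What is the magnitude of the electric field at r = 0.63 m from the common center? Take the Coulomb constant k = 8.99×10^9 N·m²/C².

By spherical symmetry E is radial; choose a Gaussian sphere of radius r = 0.63 m (r > 0.329 m, enclosing both).
Q_enc = (-5.79 μC) + (-3.56 μC) = -9.35e-6 C.
Gauss's law: E·4πr² = Q_enc/ε₀.
E = k|Q_enc|/r² = (8.99×10^9)(9.35×10^-6)/(0.63)² = 2.12×10^5 N/C.

|E| = 2.12e5 N/C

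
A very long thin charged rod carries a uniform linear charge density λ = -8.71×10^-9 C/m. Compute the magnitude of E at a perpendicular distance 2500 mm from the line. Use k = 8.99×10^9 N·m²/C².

By cylindrical symmetry E is radial; use a coaxial Gaussian cylinder of radius 2500 mm and length L.
Q_enc = λL, so λ_enc = -8.71×10^-9 C/m.
By Gauss's law (flux through the curved wall only), E·2πrL = λ_enc L/ε₀.
E = 2k|λ_enc|/r = 2(8.99×10^9)(8.71e-9)/(2.5) = 62.6 N/C.

|E| ≈ 62.6 N/C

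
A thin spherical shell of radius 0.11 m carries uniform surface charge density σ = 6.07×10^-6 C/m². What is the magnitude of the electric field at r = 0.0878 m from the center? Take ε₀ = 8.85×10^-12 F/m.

|E| = 0 V/m

By spherical symmetry E is radial; choose a Gaussian sphere of radius r = 0.0878 m (inside the shell, r < 0.11 m).
No charge lies within this surface, so Q_enc = 0 and Gauss's law gives E·4πr² = 0 ⇒ E = 0.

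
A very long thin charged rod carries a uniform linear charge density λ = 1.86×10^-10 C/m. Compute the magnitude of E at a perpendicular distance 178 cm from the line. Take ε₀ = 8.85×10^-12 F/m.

By cylindrical symmetry E is radial; use a coaxial Gaussian cylinder of radius 178 cm and length L.
Q_enc = λL, so λ_enc = 1.86×10^-10 C/m.
Gauss's law: E·2πrL = λ_enc L/ε₀.
E = |λ_enc|/(2πε₀r) = (1.86×10^-10)/(2π·8.85×10^-12·1.78) = 1.88 N/C.

|E| ≈ 1.88 N/C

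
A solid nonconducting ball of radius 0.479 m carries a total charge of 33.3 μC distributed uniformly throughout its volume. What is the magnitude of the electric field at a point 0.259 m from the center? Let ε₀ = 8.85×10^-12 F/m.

E = 7.06×10^5 V/m

Use a concentric Gaussian sphere at r = 0.259 m (r < R).
Only the charge within r is enclosed: Q_enc = Q·(r/R)³ = (33.3 μC)·(0.259 m/0.479 m)³ = 5.264×10^-6 C.
Applying ∮E·dA = Q_enc/ε₀ with Φ = E(4πr²):
E = |Q_enc|/(4πε₀r²) = (5.264e-6)/(4π·8.85×10^-12·(0.259)²) = 7.06e5 N/C.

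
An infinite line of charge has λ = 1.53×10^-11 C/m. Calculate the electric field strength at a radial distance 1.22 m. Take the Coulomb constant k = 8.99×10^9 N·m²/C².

|E| ≈ 0.225 N/C

By cylindrical symmetry E is radial; use a coaxial Gaussian cylinder of radius 1.22 m and length L.
Q_enc = λL, so λ_enc = 1.53e-11 C/m.
By Gauss's law (flux through the curved wall only), E·2πrL = λ_enc L/ε₀.
E = 2k|λ_enc|/r = 2(8.99×10^9)(1.53×10^-11)/(1.22) = 0.225 N/C.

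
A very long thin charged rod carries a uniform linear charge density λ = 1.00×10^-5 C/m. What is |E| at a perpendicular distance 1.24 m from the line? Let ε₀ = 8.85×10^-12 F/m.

1.45×10^5 N/C

Take a coaxial cylindrical Gaussian surface of radius r = 1.24 m and length L.
Q_enc = λL, so λ_enc = 1.00×10^-5 C/m.
Gauss's law: E·2πrL = λ_enc L/ε₀.
E = |λ_enc|/(2πε₀r) = (1.00e-5)/(2π·8.85×10^-12·1.24) = 1.45×10^5 N/C.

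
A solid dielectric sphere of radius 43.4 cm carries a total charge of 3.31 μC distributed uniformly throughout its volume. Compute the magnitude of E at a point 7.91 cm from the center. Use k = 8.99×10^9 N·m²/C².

By spherical symmetry E is radial; choose a Gaussian sphere of radius r = 7.91 cm (r < R).
For a uniform sphere the enclosed fraction is (r/R)³, so Q_enc = (3.31 μC)(0.0791/0.434)³ = 2.004e-8 C.
By Gauss's law, ∮E·dA = E·4πr² = Q_enc/ε₀.
E = k|Q_enc|/r² = (8.99×10^9)(2.004e-8)/(0.0791)² = 2.88×10^4 N/C.

E ≈ 2.88×10^4 V/m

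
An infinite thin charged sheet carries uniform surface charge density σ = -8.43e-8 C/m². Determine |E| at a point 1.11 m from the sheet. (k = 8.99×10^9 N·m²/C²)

By planar symmetry E is perpendicular to the sheet and uniform; use a Gaussian pillbox with flat faces of area A on each side of the sheet.
Flux Φ = 2EA and Q_enc = σA, so 2EA = σA/ε₀ ⇒ E = |σ|/(2ε₀), independent of distance.
E = 2πk|σ| = 2π(8.99×10^9)(8.43×10^-8) = 4.76×10^3 N/C.

|E| = 4.76×10^3 N/C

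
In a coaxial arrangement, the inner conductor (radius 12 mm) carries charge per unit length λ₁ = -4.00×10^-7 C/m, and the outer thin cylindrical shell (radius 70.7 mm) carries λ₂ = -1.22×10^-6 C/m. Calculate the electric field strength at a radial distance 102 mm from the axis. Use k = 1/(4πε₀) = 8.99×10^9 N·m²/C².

Take a coaxial cylindrical Gaussian surface of radius r = 102 mm and length L (r > 70.7 mm, enclosing both).
λ_enc = λ₁ + λ₂ = (-4.00×10^-7) + (-1.22e-6) = -1.62×10^-6 C/m.
By Gauss's law (flux through the curved wall only), E·2πrL = λ_enc L/ε₀.
E = 2k|λ_enc|/r = 2(8.99×10^9)(1.62×10^-6)/(0.102) = 2.86e5 N/C.

E = 2.86e5 N/C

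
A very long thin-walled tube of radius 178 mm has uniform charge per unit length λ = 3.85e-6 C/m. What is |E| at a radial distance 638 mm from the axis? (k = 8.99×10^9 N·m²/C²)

E = 1.09e5 N/C

By cylindrical symmetry E is radial; use a coaxial Gaussian cylinder of radius 638 mm and length L (r > 178 mm).
The full line charge is enclosed: λ_enc = 3.85×10^-6 C/m.
By Gauss's law (flux through the curved wall only), E·2πrL = λ_enc L/ε₀.
E = 2k|λ_enc|/r = 2(8.99×10^9)(3.85×10^-6)/(0.638) = 1.09e5 N/C.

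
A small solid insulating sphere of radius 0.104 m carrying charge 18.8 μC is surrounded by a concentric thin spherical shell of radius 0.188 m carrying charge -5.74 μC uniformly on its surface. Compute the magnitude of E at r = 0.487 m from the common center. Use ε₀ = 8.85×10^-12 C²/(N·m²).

E = 4.95×10^5 V/m

Take a concentric spherical Gaussian surface of radius r = 0.487 m (r > 0.188 m, enclosing both).
Q_enc = (18.8 μC) + (-5.74 μC) = 1.306×10^-5 C.
Gauss's law: E·4πr² = Q_enc/ε₀.
E = |Q_enc|/(4πε₀r²) = (1.306×10^-5)/(4π·8.85×10^-12·(0.487)²) = 4.95×10^5 N/C.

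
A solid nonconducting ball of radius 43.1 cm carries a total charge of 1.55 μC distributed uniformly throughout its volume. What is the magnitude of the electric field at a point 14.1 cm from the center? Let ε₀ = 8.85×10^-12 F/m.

By spherical symmetry E is radial; choose a Gaussian sphere of radius r = 14.1 cm (r < R).
For a uniform sphere the enclosed fraction is (r/R)³, so Q_enc = (1.55 μC)(0.141/0.431)³ = 5.427×10^-8 C.
By Gauss's law, ∮E·dA = E·4πr² = Q_enc/ε₀.
E = |Q_enc|/(4πε₀r²) = (5.427×10^-8)/(4π·8.85×10^-12·(0.141)²) = 2.45×10^4 N/C.

E ≈ 2.45×10^4 V/m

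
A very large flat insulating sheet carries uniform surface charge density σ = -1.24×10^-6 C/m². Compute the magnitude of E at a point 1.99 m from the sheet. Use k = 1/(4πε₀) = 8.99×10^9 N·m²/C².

E ≈ 7.00×10^4 V/m

By planar symmetry E is perpendicular to the sheet and uniform; use a Gaussian pillbox with flat faces of area A on each side of the sheet.
Flux Φ = 2EA and Q_enc = σA, so 2EA = σA/ε₀ ⇒ E = |σ|/(2ε₀), independent of distance.
E = 2πk|σ| = 2π(8.99×10^9)(1.24×10^-6) = 7.00e4 N/C.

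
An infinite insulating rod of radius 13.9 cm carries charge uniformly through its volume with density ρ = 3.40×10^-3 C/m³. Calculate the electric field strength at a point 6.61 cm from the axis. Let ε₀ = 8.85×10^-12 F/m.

1.27×10^7 V/m

By cylindrical symmetry E is radial; use a coaxial Gaussian cylinder of radius 6.61 cm and length L (r < R).
Enclosed charge per unit length: λ_enc = ρ·πr² = (3.40×10^-3)π(0.0661)² = 4.667e-5 C/m.
Gauss's law: E·2πrL = λ_enc L/ε₀.
E = |λ_enc|/(2πε₀r) = (4.667e-5)/(2π·8.85×10^-12·0.0661) = 1.27e7 N/C.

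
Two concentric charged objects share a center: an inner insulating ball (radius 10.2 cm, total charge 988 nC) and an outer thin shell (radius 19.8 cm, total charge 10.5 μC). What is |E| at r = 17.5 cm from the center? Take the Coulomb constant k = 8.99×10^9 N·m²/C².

By spherical symmetry E is radial; choose a Gaussian sphere of radius r = 17.5 cm (between the bodies, 10.2 cm < r < 19.8 cm).
Only the inner charge is enclosed; the outer shell contributes nothing inside itself. Q_enc = 988 nC = 9.88×10^-7 C.
By Gauss's law, ∮E·dA = E·4πr² = Q_enc/ε₀.
E = k|Q_enc|/r² = (8.99×10^9)(9.88e-7)/(0.175)² = 2.90e5 N/C.

E ≈ 2.90×10^5 V/m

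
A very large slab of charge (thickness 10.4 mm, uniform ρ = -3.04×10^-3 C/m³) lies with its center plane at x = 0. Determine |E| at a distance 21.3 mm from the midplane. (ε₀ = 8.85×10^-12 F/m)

The point |x| = 21.3 mm lies outside the slab (half-thickness 0.0052 m). A symmetric pillbox spanning the full slab encloses Q_enc = ρ·d·A.
Flux = 2EA ⇒ E = |ρ|d/(2ε₀), independent of distance outside.
E = (3.04×10^-3)(0.0104)/(2·8.85×10^-12) = 1.79e6 N/C.

E = 1.79×10^6 N/C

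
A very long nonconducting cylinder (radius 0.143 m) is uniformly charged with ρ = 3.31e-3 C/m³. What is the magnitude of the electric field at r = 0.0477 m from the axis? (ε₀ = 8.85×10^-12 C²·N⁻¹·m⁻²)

By cylindrical symmetry E is radial; use a coaxial Gaussian cylinder of radius 0.0477 m and length L (r < R).
Charge inside radius r per length L is ρ·πr²·L, so λ_enc = ρπr² = 2.366×10^-5 C/m.
Since E is radial and uniform over the curved surface, Φ = E·2πrL = Q_enc/ε₀ = λ_enc L/ε₀.
E = |λ_enc|/(2πε₀r) = (2.366×10^-5)/(2π·8.85×10^-12·0.0477) = 8.92e6 N/C.

|E| ≈ 8.92×10^6 V/m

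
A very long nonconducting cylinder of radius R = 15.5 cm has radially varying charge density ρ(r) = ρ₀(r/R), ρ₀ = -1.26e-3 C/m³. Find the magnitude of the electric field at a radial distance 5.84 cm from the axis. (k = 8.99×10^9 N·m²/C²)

1.04e6 N/C

Take a coaxial cylindrical Gaussian surface of radius r = 5.84 cm and length L (r < R).
λ_enc = ∫₀^r ρ(r')·2πr' dr' = (2πρ₀/R)·r^3/3 = -3.391×10^-6 C/m.
Gauss's law: E·2πrL = λ_enc L/ε₀.
E = 2k|λ_enc|/r = 2(8.99×10^9)(3.391×10^-6)/(0.0584) = 1.04×10^6 N/C.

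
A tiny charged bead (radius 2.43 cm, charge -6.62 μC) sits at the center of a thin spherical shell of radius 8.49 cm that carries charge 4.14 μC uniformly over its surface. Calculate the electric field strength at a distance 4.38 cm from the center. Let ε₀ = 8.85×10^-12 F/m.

E = 3.10e7 V/m

Use a concentric Gaussian sphere at r = 4.38 cm (between the bodies, 2.43 cm < r < 8.49 cm).
The shell at 8.49 cm lies outside the Gaussian surface, so Q_enc = -6.62 μC = -6.62×10^-6 C.
Gauss's law: E·4πr² = Q_enc/ε₀.
E = |Q_enc|/(4πε₀r²) = (6.62e-6)/(4π·8.85×10^-12·(0.0438)²) = 3.10e7 N/C.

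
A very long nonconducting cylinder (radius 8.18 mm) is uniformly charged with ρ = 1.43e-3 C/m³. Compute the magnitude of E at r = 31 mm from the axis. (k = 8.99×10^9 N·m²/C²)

1.74×10^5 V/m

By cylindrical symmetry E is radial; use a coaxial Gaussian cylinder of radius 31 mm and length L (r > 8.18 mm, full cross-section enclosed).
λ_enc = ρ·πR² = (1.43×10^-3)π(0.00818)² = 3.006e-7 C/m.
By Gauss's law (flux through the curved wall only), E·2πrL = λ_enc L/ε₀.
E = 2k|λ_enc|/r = 2(8.99×10^9)(3.006×10^-7)/(0.031) = 1.74×10^5 N/C.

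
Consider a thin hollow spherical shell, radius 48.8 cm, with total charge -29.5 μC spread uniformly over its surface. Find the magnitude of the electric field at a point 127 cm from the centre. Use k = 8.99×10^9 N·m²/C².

Use a concentric Gaussian sphere at r = 127 cm (r > 48.8 cm).
The entire shell is enclosed: Q_enc = -2.95×10^-5 C.
By Gauss's law, ∮E·dA = E·4πr² = Q_enc/ε₀.
E = k|Q_enc|/r² = (8.99×10^9)(2.95×10^-5)/(1.27)² = 1.64e5 N/C.

E ≈ 1.64e5 N/C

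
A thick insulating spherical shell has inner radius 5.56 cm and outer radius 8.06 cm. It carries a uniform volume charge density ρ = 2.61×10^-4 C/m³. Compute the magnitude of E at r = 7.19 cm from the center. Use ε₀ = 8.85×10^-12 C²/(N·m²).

E = 3.80e5 N/C

Use a concentric Gaussian sphere at r = 7.19 cm (within the shell material, 5.56 cm < r < 8.06 cm).
Only the shell between 5.56 cm and r is enclosed: Q_enc = ρ·(4π/3)(r³ − a³) = (2.61e-4)·(4π/3)·((0.0719)³ − (0.0556)³) = 2.185×10^-7 C.
Since E is radial and uniform over the Gaussian sphere, Φ = E·4πr² = Q_enc/ε₀.
E = |Q_enc|/(4πε₀r²) = (2.185×10^-7)/(4π·8.85×10^-12·(0.0719)²) = 3.80×10^5 N/C.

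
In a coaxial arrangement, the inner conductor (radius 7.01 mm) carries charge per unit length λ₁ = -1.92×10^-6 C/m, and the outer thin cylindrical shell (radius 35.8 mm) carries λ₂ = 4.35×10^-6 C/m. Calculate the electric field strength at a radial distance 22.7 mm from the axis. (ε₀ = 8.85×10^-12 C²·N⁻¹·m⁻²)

E = 1.52×10^6 N/C

Coaxial Gaussian cylinder, radius r = 22.7 mm, length L (between the conductors, 7.01 mm < r < 35.8 mm).
Only the inner wire is enclosed; the outer shell contributes nothing inside itself. λ_enc = λ₁ = -1.92×10^-6 C/m.
Applying ∮E·dA = Q_enc/ε₀ with the end caps contributing no flux:
E = |λ_enc|/(2πε₀r) = (1.92e-6)/(2π·8.85×10^-12·0.0227) = 1.52×10^6 N/C.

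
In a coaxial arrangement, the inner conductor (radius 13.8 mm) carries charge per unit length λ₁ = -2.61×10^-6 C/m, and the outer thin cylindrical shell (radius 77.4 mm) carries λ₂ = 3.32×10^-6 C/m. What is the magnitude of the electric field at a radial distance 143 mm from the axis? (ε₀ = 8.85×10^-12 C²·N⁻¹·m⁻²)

Coaxial Gaussian cylinder, radius r = 143 mm, length L (r > 77.4 mm, enclosing both).
λ_enc = λ₁ + λ₂ = (-2.61×10^-6) + (3.32×10^-6) = 7.10e-7 C/m.
Gauss's law: E·2πrL = λ_enc L/ε₀.
E = |λ_enc|/(2πε₀r) = (7.10×10^-7)/(2π·8.85×10^-12·0.143) = 8.93e4 N/C.

E ≈ 8.93×10^4 V/m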